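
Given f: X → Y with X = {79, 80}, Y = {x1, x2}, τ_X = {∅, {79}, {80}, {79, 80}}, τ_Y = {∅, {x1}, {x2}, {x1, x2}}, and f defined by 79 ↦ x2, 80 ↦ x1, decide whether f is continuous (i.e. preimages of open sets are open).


f IS continuous.

Compute f^{-1}(U) for each U ∈ τ_Y:
  U = ∅: f^{-1}(U) = ∅ ∈ τ_X ✓.
  U = {x1}: f^{-1}(U) = {80} ∈ τ_X ✓.
  U = {x2}: f^{-1}(U) = {79} ∈ τ_X ✓.
  U = {x1, x2}: f^{-1}(U) = {79, 80} ∈ τ_X ✓.
Every preimage lies in τ_X, so f IS continuous.


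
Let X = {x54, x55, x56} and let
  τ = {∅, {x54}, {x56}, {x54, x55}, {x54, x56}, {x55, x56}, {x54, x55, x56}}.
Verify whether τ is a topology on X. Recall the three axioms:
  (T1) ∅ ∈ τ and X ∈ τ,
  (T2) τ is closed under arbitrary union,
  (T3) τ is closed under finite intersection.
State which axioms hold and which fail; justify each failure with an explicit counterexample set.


τ is NOT a topology on X.

Axiom (T1): ∅ ∈ τ? Yes; X ∈ τ? Yes.
Axiom (T2/T3): check pairwise unions and intersections of members of τ.
Counterexample for (T3): {x54, x55} ∩ {x55, x56} = {x55} ∉ τ. Therefore τ is NOT a topology.


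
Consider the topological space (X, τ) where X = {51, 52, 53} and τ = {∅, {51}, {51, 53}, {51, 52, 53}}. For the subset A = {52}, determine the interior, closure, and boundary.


int(A) = ∅, cl(A) = {52}, ∂A = {52}.

Closed sets in (X, τ) are complements of opens:
  closed(X, τ) = {∅, {52}, {52, 53}, {51, 52, 53}}.
int(A) = ⋃ {U ∈ τ : U ⊆ A}. Opens contained in A: ∅.
Taking the union of these: int(A) = ∅.
cl(A) = ⋂ {C closed : A ⊆ C}. Closed sets containing A: {52}, {52, 53}, {51, 52, 53}.
Intersecting these: cl(A) = {52}.
∂A = cl(A) ∖ int(A) = {52} ∖ ∅ = {52}.


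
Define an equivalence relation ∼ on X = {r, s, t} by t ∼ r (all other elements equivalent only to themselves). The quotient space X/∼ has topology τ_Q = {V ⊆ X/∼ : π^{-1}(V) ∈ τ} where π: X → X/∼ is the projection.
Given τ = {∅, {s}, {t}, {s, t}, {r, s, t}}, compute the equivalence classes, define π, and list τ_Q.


X/∼ = {[r=t], [s]}; |τ_Q| = 3.

Equivalence classes: [r=t], [s].
Quotient map π: X → X/∼ sends r ↦ [r=t], s ↦ [s], t ↦ [r=t].
For each subset V ⊆ X/∼, compute π^{-1}(V) ⊆ X and check whether π^{-1}(V) ∈ τ. V is open in τ_Q iff π^{-1}(V) ∈ τ.
  V = {}: π^{-1}(V) = ∅ ∈ τ ✓.
  V = {[r=t]}: π^{-1}(V) = {r, t} ∉ τ ✗.
  V = {[s]}: π^{-1}(V) = {s} ∈ τ ✓.
  V = {[r=t], [s]}: π^{-1}(V) = {r, s, t} ∈ τ ✓.
Open sets in the quotient: τ_Q = {{}, {[s]}, {[r=t], [s]}} (3 elements).


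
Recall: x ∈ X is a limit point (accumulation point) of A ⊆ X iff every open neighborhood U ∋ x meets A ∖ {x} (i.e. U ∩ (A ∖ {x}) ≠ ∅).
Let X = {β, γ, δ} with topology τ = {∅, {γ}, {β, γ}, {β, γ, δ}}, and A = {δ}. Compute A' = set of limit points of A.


A' = ∅

For each x ∈ X, list the open sets U ∈ τ with x ∈ U, then check whether U ∩ (A ∖ {x}) ≠ ∅ for every such U.
  x = β: open {β, γ} ∋ x has {β, γ} ∩ (A ∖ {β}) = ∅, so x is NOT a limit point.
  x = γ: open {γ} ∋ x has {γ} ∩ (A ∖ {γ}) = ∅, so x is NOT a limit point.
  x = δ: open {β, γ, δ} ∋ x has {β, γ, δ} ∩ (A ∖ {δ}) = ∅, so x is NOT a limit point.
Collecting: A' = ∅.


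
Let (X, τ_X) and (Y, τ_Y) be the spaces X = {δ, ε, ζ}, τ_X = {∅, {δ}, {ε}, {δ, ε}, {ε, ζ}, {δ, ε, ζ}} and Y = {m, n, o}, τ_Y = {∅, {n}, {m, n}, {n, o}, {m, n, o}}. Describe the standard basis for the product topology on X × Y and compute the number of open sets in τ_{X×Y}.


Basis B = {∅ × ∅, {δ} × {n}, {ε} × {n}, {δ} × {m, n}, {δ} × {n, o}, {δ, ε} × {n}, {ε} × {m, n}, {ε} × {n, o}, {ε, ζ} × {n}, {δ} × {m, n, o}, {δ, ε, ζ} × {n}, {ε} × {m, n, o}, {δ, ε} × {m, n}, {δ, ε} × {n, o}, {ε, ζ} × {m, n}, {ε, ζ} × {n, o}, {δ, ε} × {m, n, o}, {δ, ε, ζ} × {m, n}, {δ, ε, ζ} × {n, o}, {ε, ζ} × {m, n, o}, {δ, ε, ζ} × {m, n, o}}; |τ_{X×Y}| = 70.

Enumerate products U × V with U ∈ τ_X, V ∈ τ_Y (deduplicated):
  ∅ × ∅ = {} (∅)
  {δ} × {n} = {(δ,n)}
  {ε} × {n} = {(ε,n)}
  {δ} × {m, n} = {(δ,m), (δ,n)}
  {δ} × {n, o} = {(δ,n), (δ,o)}
  {δ, ε} × {n} = {(δ,n), (ε,n)}
  {ε} × {m, n} = {(ε,m), (ε,n)}
  {ε} × {n, o} = {(ε,n), (ε,o)}
  {ε, ζ} × {n} = {(ε,n), (ζ,n)}
  {δ} × {m, n, o} = {(δ,m), (δ,n), (δ,o)}
  {δ, ε, ζ} × {n} = {(δ,n), (ε,n), (ζ,n)}
  {ε} × {m, n, o} = {(ε,m), (ε,n), (ε,o)}
  {δ, ε} × {m, n} = {(δ,m), (δ,n), (ε,m), (ε,n)}
  {δ, ε} × {n, o} = {(δ,n), (δ,o), (ε,n), (ε,o)}
  {ε, ζ} × {m, n} = {(ε,m), (ε,n), (ζ,m), (ζ,n)}
  {ε, ζ} × {n, o} = {(ε,n), (ε,o), (ζ,n), (ζ,o)}
  {δ, ε} × {m, n, o} = {(δ,m), (δ,n), (δ,o), (ε,m), (ε,n), (ε,o)}
  {δ, ε, ζ} × {m, n} = {(δ,m), (δ,n), (ε,m), (ε,n), (ζ,m), (ζ,n)}
  {δ, ε, ζ} × {n, o} = {(δ,n), (δ,o), (ε,n), (ε,o), (ζ,n), (ζ,o)}
  {ε, ζ} × {m, n, o} = {(ε,m), (ε,n), (ε,o), (ζ,m), (ζ,n), (ζ,o)}
  {δ, ε, ζ} × {m, n, o} = {(δ,m), (δ,n), (δ,o), (ε,m), (ε,n), (ε,o), (ζ,m), (ζ,n), (ζ,o)}
These 21 distinct sets form the basis B.
Close under arbitrary unions to get τ_{X×Y}; counting gives |τ_{X×Y}| = 70.


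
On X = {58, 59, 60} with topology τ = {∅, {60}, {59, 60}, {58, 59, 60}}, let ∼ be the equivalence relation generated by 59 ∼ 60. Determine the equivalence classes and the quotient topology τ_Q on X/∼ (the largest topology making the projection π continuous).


X/∼ = {[58], [59=60]}; |τ_Q| = 3.

Equivalence classes: [58], [59=60].
Quotient map π: X → X/∼ sends 58 ↦ [58], 59 ↦ [59=60], 60 ↦ [59=60].
For each subset V ⊆ X/∼, compute π^{-1}(V) ⊆ X and check whether π^{-1}(V) ∈ τ. V is open in τ_Q iff π^{-1}(V) ∈ τ.
  V = {}: π^{-1}(V) = ∅ ∈ τ ✓.
  V = {[58]}: π^{-1}(V) = {58} ∉ τ ✗.
  V = {[59=60]}: π^{-1}(V) = {59, 60} ∈ τ ✓.
  V = {[58], [59=60]}: π^{-1}(V) = {58, 59, 60} ∈ τ ✓.
Open sets in the quotient: τ_Q = {{}, {[59=60]}, {[58], [59=60]}} (3 elements).


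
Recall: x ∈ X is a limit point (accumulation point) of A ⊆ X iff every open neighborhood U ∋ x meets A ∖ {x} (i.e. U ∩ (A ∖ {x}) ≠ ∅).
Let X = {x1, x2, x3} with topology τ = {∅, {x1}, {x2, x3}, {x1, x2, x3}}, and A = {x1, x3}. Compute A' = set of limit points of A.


A' = {x2}

For each x ∈ X, list the open sets U ∈ τ with x ∈ U, then check whether U ∩ (A ∖ {x}) ≠ ∅ for every such U.
  x = x1: open {x1} ∋ x has {x1} ∩ (A ∖ {x1}) = ∅, so x is NOT a limit point.
  x = x2: opens ∋ x are {x2, x3}, {x1, x2, x3}; each meets A ∖ {x2}, so x IS a limit point.
  x = x3: open {x2, x3} ∋ x has {x2, x3} ∩ (A ∖ {x3}) = ∅, so x is NOT a limit point.
Collecting: A' = {x2}.


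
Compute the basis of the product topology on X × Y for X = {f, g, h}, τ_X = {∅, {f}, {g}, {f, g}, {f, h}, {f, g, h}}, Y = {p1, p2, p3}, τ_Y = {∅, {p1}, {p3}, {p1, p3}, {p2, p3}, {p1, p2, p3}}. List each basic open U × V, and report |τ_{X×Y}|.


Basis B = {∅ × ∅, {f} × {p1}, {f} × {p3}, {g} × {p1}, {g} × {p3}, {f} × {p1, p3}, {f, g} × {p1}, {f, h} × {p1}, {f} × {p2, p3}, {f, g} × {p3}, {f, h} × {p3}, {g} × {p1, p3}, {g} × {p2, p3}, {f} × {p1, p2, p3}, {f, g, h} × {p1}, {f, g, h} × {p3}, {g} × {p1, p2, p3}, {f, g} × {p1, p3}, {f, h} × {p1, p3}, {f, g} × {p2, p3}, {f, h} × {p2, p3}, {f, g} × {p1, p2, p3}, {f, h} × {p1, p2, p3}, {f, g, h} × {p1, p3}, {f, g, h} × {p2, p3}, {f, g, h} × {p1, p2, p3}}; |τ_{X×Y}| = 108.

Enumerate products U × V with U ∈ τ_X, V ∈ τ_Y (deduplicated):
  ∅ × ∅ = {} (∅)
  {f} × {p1} = {(f,p1)}
  {f} × {p3} = {(f,p3)}
  {g} × {p1} = {(g,p1)}
  {g} × {p3} = {(g,p3)}
  {f} × {p1, p3} = {(f,p1), (f,p3)}
  {f, g} × {p1} = {(f,p1), (g,p1)}
  {f, h} × {p1} = {(f,p1), (h,p1)}
  {f} × {p2, p3} = {(f,p2), (f,p3)}
  {f, g} × {p3} = {(f,p3), (g,p3)}
  {f, h} × {p3} = {(f,p3), (h,p3)}
  {g} × {p1, p3} = {(g,p1), (g,p3)}
  {g} × {p2, p3} = {(g,p2), (g,p3)}
  {f} × {p1, p2, p3} = {(f,p1), (f,p2), (f,p3)}
  {f, g, h} × {p1} = {(f,p1), (g,p1), (h,p1)}
  {f, g, h} × {p3} = {(f,p3), (g,p3), (h,p3)}
  {g} × {p1, p2, p3} = {(g,p1), (g,p2), (g,p3)}
  {f, g} × {p1, p3} = {(f,p1), (f,p3), (g,p1), (g,p3)}
  {f, h} × {p1, p3} = {(f,p1), (f,p3), (h,p1), (h,p3)}
  {f, g} × {p2, p3} = {(f,p2), (f,p3), (g,p2), (g,p3)}
  {f, h} × {p2, p3} = {(f,p2), (f,p3), (h,p2), (h,p3)}
  {f, g} × {p1, p2, p3} = {(f,p1), (f,p2), (f,p3), (g,p1), (g,p2), (g,p3)}
  {f, h} × {p1, p2, p3} = {(f,p1), (f,p2), (f,p3), (h,p1), (h,p2), (h,p3)}
  {f, g, h} × {p1, p3} = {(f,p1), (f,p3), (g,p1), (g,p3), (h,p1), (h,p3)}
  {f, g, h} × {p2, p3} = {(f,p2), (f,p3), (g,p2), (g,p3), (h,p2), (h,p3)}
  {f, g, h} × {p1, p2, p3} = {(f,p1), (f,p2), (f,p3), (g,p1), (g,p2), (g,p3), (h,p1), (h,p2), (h,p3)}
These 26 distinct sets form the basis B.
Close under arbitrary unions to get τ_{X×Y}; counting gives |τ_{X×Y}| = 108.


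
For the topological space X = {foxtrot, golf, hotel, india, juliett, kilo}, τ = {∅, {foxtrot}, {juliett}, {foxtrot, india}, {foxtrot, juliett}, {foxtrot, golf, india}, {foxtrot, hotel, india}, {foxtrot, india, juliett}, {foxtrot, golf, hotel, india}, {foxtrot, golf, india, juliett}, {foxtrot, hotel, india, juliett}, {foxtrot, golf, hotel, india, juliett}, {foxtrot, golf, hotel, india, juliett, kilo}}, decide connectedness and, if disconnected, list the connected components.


(X, τ) is connected.

Find clopen sets (U ∈ τ with X ∖ U ∈ τ):
  U = ∅, X ∖ U = {foxtrot, golf, hotel, india, juliett, kilo} — both open, so U is clopen.
  U = {foxtrot, golf, hotel, india, juliett, kilo}, X ∖ U = ∅ — both open, so U is clopen.
Only trivial clopens (∅ and X) exist, so (X, τ) is connected.
Compute connected components by grouping points that agree on all clopens:
  component: {foxtrot, golf, hotel, india, juliett, kilo}


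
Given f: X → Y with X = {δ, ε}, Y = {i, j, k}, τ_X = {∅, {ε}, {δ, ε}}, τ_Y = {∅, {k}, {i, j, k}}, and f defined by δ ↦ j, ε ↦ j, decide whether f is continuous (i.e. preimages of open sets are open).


f IS continuous.

Compute f^{-1}(U) for each U ∈ τ_Y:
  U = ∅: f^{-1}(U) = ∅ ∈ τ_X ✓.
  U = {k}: f^{-1}(U) = ∅ ∈ τ_X ✓.
  U = {i, j, k}: f^{-1}(U) = {δ, ε} ∈ τ_X ✓.
Every preimage lies in τ_X, so f IS continuous.


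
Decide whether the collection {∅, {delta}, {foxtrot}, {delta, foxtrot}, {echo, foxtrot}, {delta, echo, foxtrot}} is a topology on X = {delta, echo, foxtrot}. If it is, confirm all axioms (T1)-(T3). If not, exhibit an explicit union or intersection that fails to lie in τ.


τ IS a topology on X.

Axiom (T1): ∅ ∈ τ? Yes; X ∈ τ? Yes.
Axiom (T2/T3): check pairwise unions and intersections of members of τ.
All pairwise intersections and unions checked — each lies in τ. Therefore τ satisfies (T1), (T2), (T3): it IS a topology on X.


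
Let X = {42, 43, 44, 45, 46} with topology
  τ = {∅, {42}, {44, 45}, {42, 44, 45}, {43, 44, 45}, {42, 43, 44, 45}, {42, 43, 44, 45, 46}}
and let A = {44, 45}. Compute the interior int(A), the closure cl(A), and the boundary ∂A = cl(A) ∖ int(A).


int(A) = {44, 45}, cl(A) = {43, 44, 45, 46}, ∂A = {43, 46}.

Closed sets in (X, τ) are complements of opens:
  closed(X, τ) = {∅, {46}, {42, 46}, {43, 46}, {42, 43, 46}, {43, 44, 45, 46}, {42, 43, 44, 45, 46}}.
int(A) = ⋃ {U ∈ τ : U ⊆ A}. Opens contained in A: ∅, {44, 45}.
Taking the union of these: int(A) = {44, 45}.
cl(A) = ⋂ {C closed : A ⊆ C}. Closed sets containing A: {43, 44, 45, 46}, {42, 43, 44, 45, 46}.
Intersecting these: cl(A) = {43, 44, 45, 46}.
∂A = cl(A) ∖ int(A) = {43, 44, 45, 46} ∖ {44, 45} = {43, 46}.


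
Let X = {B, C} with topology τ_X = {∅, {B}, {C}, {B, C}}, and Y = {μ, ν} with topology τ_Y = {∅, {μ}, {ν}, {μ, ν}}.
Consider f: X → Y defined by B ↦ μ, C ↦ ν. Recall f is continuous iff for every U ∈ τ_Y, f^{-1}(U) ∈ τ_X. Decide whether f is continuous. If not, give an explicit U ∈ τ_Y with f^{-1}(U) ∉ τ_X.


f IS continuous.

Compute f^{-1}(U) for each U ∈ τ_Y:
  U = ∅: f^{-1}(U) = ∅ ∈ τ_X ✓.
  U = {μ}: f^{-1}(U) = {B} ∈ τ_X ✓.
  U = {ν}: f^{-1}(U) = {C} ∈ τ_X ✓.
  U = {μ, ν}: f^{-1}(U) = {B, C} ∈ τ_X ✓.
Every preimage lies in τ_X, so f IS continuous.


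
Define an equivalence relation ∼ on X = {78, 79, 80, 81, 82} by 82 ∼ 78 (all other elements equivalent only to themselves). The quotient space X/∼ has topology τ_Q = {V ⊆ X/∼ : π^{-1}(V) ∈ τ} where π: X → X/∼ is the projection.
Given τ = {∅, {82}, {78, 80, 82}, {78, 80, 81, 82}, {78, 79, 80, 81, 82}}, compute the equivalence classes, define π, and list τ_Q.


X/∼ = {[78=82], [79], [80], [81]}; |τ_Q| = 4.

Equivalence classes: [78=82], [79], [80], [81].
Quotient map π: X → X/∼ sends 78 ↦ [78=82], 79 ↦ [79], 80 ↦ [80], 81 ↦ [81], 82 ↦ [78=82].
For each subset V ⊆ X/∼, compute π^{-1}(V) ⊆ X and check whether π^{-1}(V) ∈ τ. V is open in τ_Q iff π^{-1}(V) ∈ τ.
  V = {}: π^{-1}(V) = ∅ ∈ τ ✓.
  V = {[78=82]}: π^{-1}(V) = {78, 82} ∉ τ ✗.
  V = {[79]}: π^{-1}(V) = {79} ∉ τ ✗.
  V = {[78=82], [79]}: π^{-1}(V) = {78, 79, 82} ∉ τ ✗.
  V = {[80]}: π^{-1}(V) = {80} ∉ τ ✗.
  V = {[78=82], [80]}: π^{-1}(V) = {78, 80, 82} ∈ τ ✓.
  V = {[79], [80]}: π^{-1}(V) = {79, 80} ∉ τ ✗.
  V = {[78=82], [79], [80]}: π^{-1}(V) = {78, 79, 80, 82} ∉ τ ✗.
  V = {[81]}: π^{-1}(V) = {81} ∉ τ ✗.
  V = {[78=82], [81]}: π^{-1}(V) = {78, 81, 82} ∉ τ ✗.
  V = {[79], [81]}: π^{-1}(V) = {79, 81} ∉ τ ✗.
  V = {[78=82], [79], [81]}: π^{-1}(V) = {78, 79, 81, 82} ∉ τ ✗.
  V = {[80], [81]}: π^{-1}(V) = {80, 81} ∉ τ ✗.
  V = {[78=82], [80], [81]}: π^{-1}(V) = {78, 80, 81, 82} ∈ τ ✓.
  V = {[79], [80], [81]}: π^{-1}(V) = {79, 80, 81} ∉ τ ✗.
  V = {[78=82], [79], [80], [81]}: π^{-1}(V) = {78, 79, 80, 81, 82} ∈ τ ✓.
Open sets in the quotient: τ_Q = {{}, {[78=82], [80]}, {[78=82], [80], [81]}, {[78=82], [79], [80], [81]}} (4 elements).


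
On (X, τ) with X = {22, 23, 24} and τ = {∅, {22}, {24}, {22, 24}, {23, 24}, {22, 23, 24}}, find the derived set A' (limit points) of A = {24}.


A' = {23}

For each x ∈ X, list the open sets U ∈ τ with x ∈ U, then check whether U ∩ (A ∖ {x}) ≠ ∅ for every such U.
  x = 22: open {22} ∋ x has {22} ∩ (A ∖ {22}) = ∅, so x is NOT a limit point.
  x = 23: opens ∋ x are {23, 24}, {22, 23, 24}; each meets A ∖ {23}, so x IS a limit point.
  x = 24: open {24} ∋ x has {24} ∩ (A ∖ {24}) = ∅, so x is NOT a limit point.
Collecting: A' = {23}.


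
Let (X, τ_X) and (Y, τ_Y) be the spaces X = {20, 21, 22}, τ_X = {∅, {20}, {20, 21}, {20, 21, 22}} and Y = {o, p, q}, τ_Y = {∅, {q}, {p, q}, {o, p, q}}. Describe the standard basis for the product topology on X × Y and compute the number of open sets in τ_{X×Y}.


Basis B = {∅ × ∅, {20} × {q}, {20} × {p, q}, {20, 21} × {q}, {20} × {o, p, q}, {20, 21, 22} × {q}, {20, 21} × {p, q}, {20, 21} × {o, p, q}, {20, 21, 22} × {p, q}, {20, 21, 22} × {o, p, q}}; |τ_{X×Y}| = 20.

Enumerate products U × V with U ∈ τ_X, V ∈ τ_Y (deduplicated):
  ∅ × ∅ = {} (∅)
  {20} × {q} = {(20,q)}
  {20} × {p, q} = {(20,p), (20,q)}
  {20, 21} × {q} = {(20,q), (21,q)}
  {20} × {o, p, q} = {(20,o), (20,p), (20,q)}
  {20, 21, 22} × {q} = {(20,q), (21,q), (22,q)}
  {20, 21} × {p, q} = {(20,p), (20,q), (21,p), (21,q)}
  {20, 21} × {o, p, q} = {(20,o), (20,p), (20,q), (21,o), (21,p), (21,q)}
  {20, 21, 22} × {p, q} = {(20,p), (20,q), (21,p), (21,q), (22,p), (22,q)}
  {20, 21, 22} × {o, p, q} = {(20,o), (20,p), (20,q), (21,o), (21,p), (21,q), (22,o), (22,p), (22,q)}
These 10 distinct sets form the basis B.
Close under arbitrary unions to get τ_{X×Y}; counting gives |τ_{X×Y}| = 20.


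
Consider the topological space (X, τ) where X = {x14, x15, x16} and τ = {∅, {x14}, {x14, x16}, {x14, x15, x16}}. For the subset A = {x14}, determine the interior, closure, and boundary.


int(A) = {x14}, cl(A) = {x14, x15, x16}, ∂A = {x15, x16}.

Closed sets in (X, τ) are complements of opens:
  closed(X, τ) = {∅, {x15}, {x15, x16}, {x14, x15, x16}}.
int(A) = ⋃ {U ∈ τ : U ⊆ A}. Opens contained in A: ∅, {x14}.
Taking the union of these: int(A) = {x14}.
cl(A) = ⋂ {C closed : A ⊆ C}. Closed sets containing A: {x14, x15, x16}.
Intersecting these: cl(A) = {x14, x15, x16}.
∂A = cl(A) ∖ int(A) = {x14, x15, x16} ∖ {x14} = {x15, x16}.


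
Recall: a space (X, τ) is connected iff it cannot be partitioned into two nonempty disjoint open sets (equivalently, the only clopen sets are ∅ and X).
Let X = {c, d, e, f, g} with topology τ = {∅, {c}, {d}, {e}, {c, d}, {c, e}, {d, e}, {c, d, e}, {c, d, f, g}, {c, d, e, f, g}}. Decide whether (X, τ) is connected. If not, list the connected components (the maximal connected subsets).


(X, τ) is disconnected; components = [{e}, {c, d, f, g}].

Find clopen sets (U ∈ τ with X ∖ U ∈ τ):
  U = ∅, X ∖ U = {c, d, e, f, g} — both open, so U is clopen.
  U = {e}, X ∖ U = {c, d, f, g} — both open, so U is clopen.
  U = {c, d, f, g}, X ∖ U = {e} — both open, so U is clopen.
  U = {c, d, e, f, g}, X ∖ U = ∅ — both open, so U is clopen.
Nontrivial clopen(s) exist: e.g. {e}. So (X, τ) is disconnected.
Compute connected components by grouping points that agree on all clopens:
  component: {e}
  component: {c, d, f, g}


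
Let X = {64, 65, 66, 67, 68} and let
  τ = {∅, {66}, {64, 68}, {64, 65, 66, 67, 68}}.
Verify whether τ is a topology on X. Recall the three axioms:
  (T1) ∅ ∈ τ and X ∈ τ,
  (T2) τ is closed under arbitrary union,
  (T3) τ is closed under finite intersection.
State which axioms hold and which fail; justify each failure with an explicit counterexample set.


τ is NOT a topology on X.

Axiom (T1): ∅ ∈ τ? Yes; X ∈ τ? Yes.
Axiom (T2/T3): check pairwise unions and intersections of members of τ.
Counterexample for (T2): {66} ∪ {64, 68} = {64, 66, 68} ∉ τ. Therefore τ is NOT a topology.


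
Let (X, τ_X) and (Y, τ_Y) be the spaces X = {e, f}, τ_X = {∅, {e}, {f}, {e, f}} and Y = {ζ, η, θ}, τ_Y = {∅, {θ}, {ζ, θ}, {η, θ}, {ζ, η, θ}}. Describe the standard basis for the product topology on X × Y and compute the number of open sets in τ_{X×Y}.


Basis B = {∅ × ∅, {e} × {θ}, {f} × {θ}, {e} × {ζ, θ}, {e} × {η, θ}, {e, f} × {θ}, {f} × {ζ, θ}, {f} × {η, θ}, {e} × {ζ, η, θ}, {f} × {ζ, η, θ}, {e, f} × {ζ, θ}, {e, f} × {η, θ}, {e, f} × {ζ, η, θ}}; |τ_{X×Y}| = 25.

Enumerate products U × V with U ∈ τ_X, V ∈ τ_Y (deduplicated):
  ∅ × ∅ = {} (∅)
  {e} × {θ} = {(e,θ)}
  {f} × {θ} = {(f,θ)}
  {e} × {ζ, θ} = {(e,ζ), (e,θ)}
  {e} × {η, θ} = {(e,η), (e,θ)}
  {e, f} × {θ} = {(e,θ), (f,θ)}
  {f} × {ζ, θ} = {(f,ζ), (f,θ)}
  {f} × {η, θ} = {(f,η), (f,θ)}
  {e} × {ζ, η, θ} = {(e,ζ), (e,η), (e,θ)}
  {f} × {ζ, η, θ} = {(f,ζ), (f,η), (f,θ)}
  {e, f} × {ζ, θ} = {(e,ζ), (e,θ), (f,ζ), (f,θ)}
  {e, f} × {η, θ} = {(e,η), (e,θ), (f,η), (f,θ)}
  {e, f} × {ζ, η, θ} = {(e,ζ), (e,η), (e,θ), (f,ζ), (f,η), (f,θ)}
These 13 distinct sets form the basis B.
Close under arbitrary unions to get τ_{X×Y}; counting gives |τ_{X×Y}| = 25.


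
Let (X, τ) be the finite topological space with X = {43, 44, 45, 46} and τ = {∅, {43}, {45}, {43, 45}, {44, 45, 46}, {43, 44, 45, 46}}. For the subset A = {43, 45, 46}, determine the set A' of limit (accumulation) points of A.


A' = {44, 46}

For each x ∈ X, list the open sets U ∈ τ with x ∈ U, then check whether U ∩ (A ∖ {x}) ≠ ∅ for every such U.
  x = 43: open {43} ∋ x has {43} ∩ (A ∖ {43}) = ∅, so x is NOT a limit point.
  x = 44: opens ∋ x are {44, 45, 46}, {43, 44, 45, 46}; each meets A ∖ {44}, so x IS a limit point.
  x = 45: open {45} ∋ x has {45} ∩ (A ∖ {45}) = ∅, so x is NOT a limit point.
  x = 46: opens ∋ x are {44, 45, 46}, {43, 44, 45, 46}; each meets A ∖ {46}, so x IS a limit point.
Collecting: A' = {44, 46}.


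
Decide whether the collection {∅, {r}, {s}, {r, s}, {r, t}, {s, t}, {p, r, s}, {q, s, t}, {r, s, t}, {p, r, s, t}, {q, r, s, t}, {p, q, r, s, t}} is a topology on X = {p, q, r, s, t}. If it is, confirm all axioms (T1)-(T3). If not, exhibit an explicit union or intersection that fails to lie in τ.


τ is NOT a topology on X.

Axiom (T1): ∅ ∈ τ? Yes; X ∈ τ? Yes.
Axiom (T2/T3): check pairwise unions and intersections of members of τ.
Counterexample for (T3): {r, t} ∩ {s, t} = {t} ∉ τ. Therefore τ is NOT a topology.


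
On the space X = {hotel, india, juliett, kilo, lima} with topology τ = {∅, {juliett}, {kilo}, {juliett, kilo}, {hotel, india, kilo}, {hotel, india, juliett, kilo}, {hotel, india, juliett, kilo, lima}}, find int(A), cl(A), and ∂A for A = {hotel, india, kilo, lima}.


int(A) = {hotel, india, kilo}, cl(A) = {hotel, india, kilo, lima}, ∂A = {lima}.

Closed sets in (X, τ) are complements of opens:
  closed(X, τ) = {∅, {lima}, {juliett, lima}, {hotel, india, lima}, {hotel, india, juliett, lima}, {hotel, india, kilo, lima}, {hotel, india, juliett, kilo, lima}}.
int(A) = ⋃ {U ∈ τ : U ⊆ A}. Opens contained in A: ∅, {kilo}, {hotel, india, kilo}.
Taking the union of these: int(A) = {hotel, india, kilo}.
cl(A) = ⋂ {C closed : A ⊆ C}. Closed sets containing A: {hotel, india, kilo, lima}, {hotel, india, juliett, kilo, lima}.
Intersecting these: cl(A) = {hotel, india, kilo, lima}.
∂A = cl(A) ∖ int(A) = {hotel, india, kilo, lima} ∖ {hotel, india, kilo} = {lima}.


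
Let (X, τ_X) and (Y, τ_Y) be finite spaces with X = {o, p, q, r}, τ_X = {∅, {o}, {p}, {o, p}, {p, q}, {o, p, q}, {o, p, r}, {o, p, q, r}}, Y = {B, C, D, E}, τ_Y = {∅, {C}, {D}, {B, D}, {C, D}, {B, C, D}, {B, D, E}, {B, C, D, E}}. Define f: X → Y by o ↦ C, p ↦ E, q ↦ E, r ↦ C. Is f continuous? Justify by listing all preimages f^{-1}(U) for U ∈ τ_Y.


f is NOT continuous.

Compute f^{-1}(U) for each U ∈ τ_Y:
  U = ∅: f^{-1}(U) = ∅ ∈ τ_X ✓.
  U = {C}: f^{-1}(U) = {o, r} ∉ τ_X ✗.
  U = {D}: f^{-1}(U) = ∅ ∈ τ_X ✓.
  U = {B, D}: f^{-1}(U) = ∅ ∈ τ_X ✓.
  U = {C, D}: f^{-1}(U) = {o, r} ∉ τ_X ✗.
  U = {B, C, D}: f^{-1}(U) = {o, r} ∉ τ_X ✗.
  U = {B, D, E}: f^{-1}(U) = {p, q} ∈ τ_X ✓.
  U = {B, C, D, E}: f^{-1}(U) = {o, p, q, r} ∈ τ_X ✓.
Found U = {C} with f^{-1}(U) = {o, r} not in τ_X. Therefore f is NOT continuous.


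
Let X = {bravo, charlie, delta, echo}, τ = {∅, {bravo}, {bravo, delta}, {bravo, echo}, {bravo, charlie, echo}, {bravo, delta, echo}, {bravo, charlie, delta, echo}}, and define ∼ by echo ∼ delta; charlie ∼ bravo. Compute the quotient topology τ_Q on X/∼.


X/∼ = {[bravo=charlie], [delta=echo]}; |τ_Q| = 2.

Equivalence classes: [bravo=charlie], [delta=echo].
Quotient map π: X → X/∼ sends bravo ↦ [bravo=charlie], charlie ↦ [bravo=charlie], delta ↦ [delta=echo], echo ↦ [delta=echo].
For each subset V ⊆ X/∼, compute π^{-1}(V) ⊆ X and check whether π^{-1}(V) ∈ τ. V is open in τ_Q iff π^{-1}(V) ∈ τ.
  V = {}: π^{-1}(V) = ∅ ∈ τ ✓.
  V = {[bravo=charlie]}: π^{-1}(V) = {bravo, charlie} ∉ τ ✗.
  V = {[delta=echo]}: π^{-1}(V) = {delta, echo} ∉ τ ✗.
  V = {[bravo=charlie], [delta=echo]}: π^{-1}(V) = {bravo, charlie, delta, echo} ∈ τ ✓.
Open sets in the quotient: τ_Q = {{}, {[bravo=charlie], [delta=echo]}} (2 elements).


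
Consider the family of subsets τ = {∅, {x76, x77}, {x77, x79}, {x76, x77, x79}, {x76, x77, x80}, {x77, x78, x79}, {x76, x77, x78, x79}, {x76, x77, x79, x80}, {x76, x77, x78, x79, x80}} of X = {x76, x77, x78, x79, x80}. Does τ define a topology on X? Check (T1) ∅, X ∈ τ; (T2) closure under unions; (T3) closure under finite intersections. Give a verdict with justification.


τ is NOT a topology on X.

Axiom (T1): ∅ ∈ τ? Yes; X ∈ τ? Yes.
Axiom (T2/T3): check pairwise unions and intersections of members of τ.
Counterexample for (T3): {x76, x77} ∩ {x77, x79} = {x77} ∉ τ. Therefore τ is NOT a topology.


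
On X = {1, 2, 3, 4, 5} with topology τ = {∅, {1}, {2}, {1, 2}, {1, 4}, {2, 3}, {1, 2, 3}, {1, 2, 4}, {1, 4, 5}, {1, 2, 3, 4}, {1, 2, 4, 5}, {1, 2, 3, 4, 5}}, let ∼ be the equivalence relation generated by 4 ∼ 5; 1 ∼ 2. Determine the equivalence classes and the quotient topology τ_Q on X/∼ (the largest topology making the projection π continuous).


X/∼ = {[1=2], [3], [4=5]}; |τ_Q| = 5.

Equivalence classes: [1=2], [3], [4=5].
Quotient map π: X → X/∼ sends 1 ↦ [1=2], 2 ↦ [1=2], 3 ↦ [3], 4 ↦ [4=5], 5 ↦ [4=5].
For each subset V ⊆ X/∼, compute π^{-1}(V) ⊆ X and check whether π^{-1}(V) ∈ τ. V is open in τ_Q iff π^{-1}(V) ∈ τ.
  V = {}: π^{-1}(V) = ∅ ∈ τ ✓.
  V = {[1=2]}: π^{-1}(V) = {1, 2} ∈ τ ✓.
  V = {[3]}: π^{-1}(V) = {3} ∉ τ ✗.
  V = {[1=2], [3]}: π^{-1}(V) = {1, 2, 3} ∈ τ ✓.
  V = {[4=5]}: π^{-1}(V) = {4, 5} ∉ τ ✗.
  V = {[1=2], [4=5]}: π^{-1}(V) = {1, 2, 4, 5} ∈ τ ✓.
  V = {[3], [4=5]}: π^{-1}(V) = {3, 4, 5} ∉ τ ✗.
  V = {[1=2], [3], [4=5]}: π^{-1}(V) = {1, 2, 3, 4, 5} ∈ τ ✓.
Open sets in the quotient: τ_Q = {{}, {[1=2]}, {[1=2], [3]}, {[1=2], [4=5]}, {[1=2], [3], [4=5]}} (5 elements).


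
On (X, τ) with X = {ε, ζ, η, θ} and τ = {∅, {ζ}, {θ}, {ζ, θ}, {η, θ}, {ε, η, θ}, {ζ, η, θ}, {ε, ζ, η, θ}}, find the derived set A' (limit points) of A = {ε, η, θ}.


A' = {ε, η}

For each x ∈ X, list the open sets U ∈ τ with x ∈ U, then check whether U ∩ (A ∖ {x}) ≠ ∅ for every such U.
  x = ε: opens ∋ x are {ε, η, θ}, {ε, ζ, η, θ}; each meets A ∖ {ε}, so x IS a limit point.
  x = ζ: open {ζ} ∋ x has {ζ} ∩ (A ∖ {ζ}) = ∅, so x is NOT a limit point.
  x = η: opens ∋ x are {η, θ}, {ε, η, θ}, {ζ, η, θ}, {ε, ζ, η, θ}; each meets A ∖ {η}, so x IS a limit point.
  x = θ: open {θ} ∋ x has {θ} ∩ (A ∖ {θ}) = ∅, so x is NOT a limit point.
Collecting: A' = {ε, η}.


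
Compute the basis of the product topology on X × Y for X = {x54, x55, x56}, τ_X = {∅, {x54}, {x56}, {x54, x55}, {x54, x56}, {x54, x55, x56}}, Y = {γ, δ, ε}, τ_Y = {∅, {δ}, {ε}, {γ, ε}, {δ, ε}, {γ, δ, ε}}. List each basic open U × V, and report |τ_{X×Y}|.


Basis B = {∅ × ∅, {x54} × {δ}, {x54} × {ε}, {x56} × {δ}, {x56} × {ε}, {x54} × {γ, ε}, {x54} × {δ, ε}, {x54, x55} × {δ}, {x54, x56} × {δ}, {x54, x55} × {ε}, {x54, x56} × {ε}, {x56} × {γ, ε}, {x56} × {δ, ε}, {x54} × {γ, δ, ε}, {x54, x55, x56} × {δ}, {x54, x55, x56} × {ε}, {x56} × {γ, δ, ε}, {x54, x55} × {γ, ε}, {x54, x56} × {γ, ε}, {x54, x55} × {δ, ε}, {x54, x56} × {δ, ε}, {x54, x55} × {γ, δ, ε}, {x54, x56} × {γ, δ, ε}, {x54, x55, x56} × {γ, ε}, {x54, x55, x56} × {δ, ε}, {x54, x55, x56} × {γ, δ, ε}}; |τ_{X×Y}| = 108.

Enumerate products U × V with U ∈ τ_X, V ∈ τ_Y (deduplicated):
  ∅ × ∅ = {} (∅)
  {x54} × {δ} = {(x54,δ)}
  {x54} × {ε} = {(x54,ε)}
  {x56} × {δ} = {(x56,δ)}
  {x56} × {ε} = {(x56,ε)}
  {x54} × {γ, ε} = {(x54,γ), (x54,ε)}
  {x54} × {δ, ε} = {(x54,δ), (x54,ε)}
  {x54, x55} × {δ} = {(x54,δ), (x55,δ)}
  {x54, x56} × {δ} = {(x54,δ), (x56,δ)}
  {x54, x55} × {ε} = {(x54,ε), (x55,ε)}
  {x54, x56} × {ε} = {(x54,ε), (x56,ε)}
  {x56} × {γ, ε} = {(x56,γ), (x56,ε)}
  {x56} × {δ, ε} = {(x56,δ), (x56,ε)}
  {x54} × {γ, δ, ε} = {(x54,γ), (x54,δ), (x54,ε)}
  {x54, x55, x56} × {δ} = {(x54,δ), (x55,δ), (x56,δ)}
  {x54, x55, x56} × {ε} = {(x54,ε), (x55,ε), (x56,ε)}
  {x56} × {γ, δ, ε} = {(x56,γ), (x56,δ), (x56,ε)}
  {x54, x55} × {γ, ε} = {(x54,γ), (x54,ε), (x55,γ), (x55,ε)}
  {x54, x56} × {γ, ε} = {(x54,γ), (x54,ε), (x56,γ), (x56,ε)}
  {x54, x55} × {δ, ε} = {(x54,δ), (x54,ε), (x55,δ), (x55,ε)}
  {x54, x56} × {δ, ε} = {(x54,δ), (x54,ε), (x56,δ), (x56,ε)}
  {x54, x55} × {γ, δ, ε} = {(x54,γ), (x54,δ), (x54,ε), (x55,γ), (x55,δ), (x55,ε)}
  {x54, x56} × {γ, δ, ε} = {(x54,γ), (x54,δ), (x54,ε), (x56,γ), (x56,δ), (x56,ε)}
  {x54, x55, x56} × {γ, ε} = {(x54,γ), (x54,ε), (x55,γ), (x55,ε), (x56,γ), (x56,ε)}
  {x54, x55, x56} × {δ, ε} = {(x54,δ), (x54,ε), (x55,δ), (x55,ε), (x56,δ), (x56,ε)}
  {x54, x55, x56} × {γ, δ, ε} = {(x54,γ), (x54,δ), (x54,ε), (x55,γ), (x55,δ), (x55,ε), (x56,γ), (x56,δ), (x56,ε)}
These 26 distinct sets form the basis B.
Close under arbitrary unions to get τ_{X×Y}; counting gives |τ_{X×Y}| = 108.


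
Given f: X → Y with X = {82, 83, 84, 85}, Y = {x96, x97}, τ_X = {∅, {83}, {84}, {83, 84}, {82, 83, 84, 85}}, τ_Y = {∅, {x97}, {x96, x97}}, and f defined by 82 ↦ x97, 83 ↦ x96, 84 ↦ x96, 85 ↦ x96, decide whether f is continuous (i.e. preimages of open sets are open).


f is NOT continuous.

Compute f^{-1}(U) for each U ∈ τ_Y:
  U = ∅: f^{-1}(U) = ∅ ∈ τ_X ✓.
  U = {x97}: f^{-1}(U) = {82} ∉ τ_X ✗.
  U = {x96, x97}: f^{-1}(U) = {82, 83, 84, 85} ∈ τ_X ✓.
Found U = {x97} with f^{-1}(U) = {82} not in τ_X. Therefore f is NOT continuous.


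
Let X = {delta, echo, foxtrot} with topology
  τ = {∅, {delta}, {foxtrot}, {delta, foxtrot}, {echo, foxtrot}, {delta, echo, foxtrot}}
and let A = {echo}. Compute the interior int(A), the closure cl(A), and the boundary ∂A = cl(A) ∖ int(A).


int(A) = ∅, cl(A) = {echo}, ∂A = {echo}.

Closed sets in (X, τ) are complements of opens:
  closed(X, τ) = {∅, {delta}, {echo}, {delta, echo}, {echo, foxtrot}, {delta, echo, foxtrot}}.
int(A) = ⋃ {U ∈ τ : U ⊆ A}. Opens contained in A: ∅.
Taking the union of these: int(A) = ∅.
cl(A) = ⋂ {C closed : A ⊆ C}. Closed sets containing A: {echo}, {delta, echo}, {echo, foxtrot}, {delta, echo, foxtrot}.
Intersecting these: cl(A) = {echo}.
∂A = cl(A) ∖ int(A) = {echo} ∖ ∅ = {echo}.


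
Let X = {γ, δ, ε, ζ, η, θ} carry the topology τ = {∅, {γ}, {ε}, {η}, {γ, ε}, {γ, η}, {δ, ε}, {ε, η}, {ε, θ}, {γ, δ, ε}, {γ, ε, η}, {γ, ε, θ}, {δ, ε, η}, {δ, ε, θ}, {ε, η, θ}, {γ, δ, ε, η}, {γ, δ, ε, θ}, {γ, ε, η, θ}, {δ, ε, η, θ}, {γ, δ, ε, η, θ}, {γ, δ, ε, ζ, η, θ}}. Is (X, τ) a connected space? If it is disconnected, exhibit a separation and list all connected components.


(X, τ) is connected.

Find clopen sets (U ∈ τ with X ∖ U ∈ τ):
  U = ∅, X ∖ U = {γ, δ, ε, ζ, η, θ} — both open, so U is clopen.
  U = {γ, δ, ε, ζ, η, θ}, X ∖ U = ∅ — both open, so U is clopen.
Only trivial clopens (∅ and X) exist, so (X, τ) is connected.
Compute connected components by grouping points that agree on all clopens:
  component: {γ, δ, ε, ζ, η, θ}


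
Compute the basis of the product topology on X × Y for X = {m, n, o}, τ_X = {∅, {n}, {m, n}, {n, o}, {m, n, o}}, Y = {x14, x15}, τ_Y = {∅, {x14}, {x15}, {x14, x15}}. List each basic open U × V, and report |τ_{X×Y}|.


Basis B = {∅ × ∅, {n} × {x14}, {n} × {x15}, {m, n} × {x14}, {m, n} × {x15}, {n} × {x14, x15}, {n, o} × {x14}, {n, o} × {x15}, {m, n, o} × {x14}, {m, n, o} × {x15}, {m, n} × {x14, x15}, {n, o} × {x14, x15}, {m, n, o} × {x14, x15}}; |τ_{X×Y}| = 25.

Enumerate products U × V with U ∈ τ_X, V ∈ τ_Y (deduplicated):
  ∅ × ∅ = {} (∅)
  {n} × {x14} = {(n,x14)}
  {n} × {x15} = {(n,x15)}
  {m, n} × {x14} = {(m,x14), (n,x14)}
  {m, n} × {x15} = {(m,x15), (n,x15)}
  {n} × {x14, x15} = {(n,x14), (n,x15)}
  {n, o} × {x14} = {(n,x14), (o,x14)}
  {n, o} × {x15} = {(n,x15), (o,x15)}
  {m, n, o} × {x14} = {(m,x14), (n,x14), (o,x14)}
  {m, n, o} × {x15} = {(m,x15), (n,x15), (o,x15)}
  {m, n} × {x14, x15} = {(m,x14), (m,x15), (n,x14), (n,x15)}
  {n, o} × {x14, x15} = {(n,x14), (n,x15), (o,x14), (o,x15)}
  {m, n, o} × {x14, x15} = {(m,x14), (m,x15), (n,x14), (n,x15), (o,x14), (o,x15)}
These 13 distinct sets form the basis B.
Close under arbitrary unions to get τ_{X×Y}; counting gives |τ_{X×Y}| = 25.


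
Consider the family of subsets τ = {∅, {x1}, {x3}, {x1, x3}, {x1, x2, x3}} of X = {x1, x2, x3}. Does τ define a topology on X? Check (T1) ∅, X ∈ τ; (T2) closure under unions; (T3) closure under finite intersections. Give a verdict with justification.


τ IS a topology on X.

Axiom (T1): ∅ ∈ τ? Yes; X ∈ τ? Yes.
Axiom (T2/T3): check pairwise unions and intersections of members of τ.
All pairwise intersections and unions checked — each lies in τ. Therefore τ satisfies (T1), (T2), (T3): it IS a topology on X.


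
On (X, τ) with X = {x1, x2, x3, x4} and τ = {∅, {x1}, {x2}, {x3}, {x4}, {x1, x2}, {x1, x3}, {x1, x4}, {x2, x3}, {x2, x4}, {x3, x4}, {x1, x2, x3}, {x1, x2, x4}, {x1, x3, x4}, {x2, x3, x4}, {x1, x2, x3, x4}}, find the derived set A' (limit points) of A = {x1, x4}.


A' = ∅

For each x ∈ X, list the open sets U ∈ τ with x ∈ U, then check whether U ∩ (A ∖ {x}) ≠ ∅ for every such U.
  x = x1: open {x1} ∋ x has {x1} ∩ (A ∖ {x1}) = ∅, so x is NOT a limit point.
  x = x2: open {x2} ∋ x has {x2} ∩ (A ∖ {x2}) = ∅, so x is NOT a limit point.
  x = x3: open {x3} ∋ x has {x3} ∩ (A ∖ {x3}) = ∅, so x is NOT a limit point.
  x = x4: open {x4} ∋ x has {x4} ∩ (A ∖ {x4}) = ∅, so x is NOT a limit point.
Collecting: A' = ∅.


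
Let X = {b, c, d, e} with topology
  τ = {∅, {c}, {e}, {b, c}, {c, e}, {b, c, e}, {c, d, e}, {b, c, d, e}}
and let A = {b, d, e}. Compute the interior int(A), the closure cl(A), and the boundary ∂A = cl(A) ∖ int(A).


int(A) = {e}, cl(A) = {b, d, e}, ∂A = {b, d}.

Closed sets in (X, τ) are complements of opens:
  closed(X, τ) = {∅, {b}, {d}, {b, d}, {d, e}, {b, c, d}, {b, d, e}, {b, c, d, e}}.
int(A) = ⋃ {U ∈ τ : U ⊆ A}. Opens contained in A: ∅, {e}.
Taking the union of these: int(A) = {e}.
cl(A) = ⋂ {C closed : A ⊆ C}. Closed sets containing A: {b, d, e}, {b, c, d, e}.
Intersecting these: cl(A) = {b, d, e}.
∂A = cl(A) ∖ int(A) = {b, d, e} ∖ {e} = {b, d}.


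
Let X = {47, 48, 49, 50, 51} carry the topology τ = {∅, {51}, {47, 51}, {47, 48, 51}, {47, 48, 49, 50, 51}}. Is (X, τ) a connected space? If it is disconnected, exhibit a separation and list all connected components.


(X, τ) is connected.

Find clopen sets (U ∈ τ with X ∖ U ∈ τ):
  U = ∅, X ∖ U = {47, 48, 49, 50, 51} — both open, so U is clopen.
  U = {47, 48, 49, 50, 51}, X ∖ U = ∅ — both open, so U is clopen.
Only trivial clopens (∅ and X) exist, so (X, τ) is connected.
Compute connected components by grouping points that agree on all clopens:
  component: {47, 48, 49, 50, 51}


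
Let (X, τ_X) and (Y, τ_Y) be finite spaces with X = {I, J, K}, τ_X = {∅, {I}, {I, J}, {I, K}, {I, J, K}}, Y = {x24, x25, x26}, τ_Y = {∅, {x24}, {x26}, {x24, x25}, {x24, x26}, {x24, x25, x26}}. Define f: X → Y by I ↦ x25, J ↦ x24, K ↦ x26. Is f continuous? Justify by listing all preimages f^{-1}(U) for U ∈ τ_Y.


f is NOT continuous.

Compute f^{-1}(U) for each U ∈ τ_Y:
  U = ∅: f^{-1}(U) = ∅ ∈ τ_X ✓.
  U = {x24}: f^{-1}(U) = {J} ∉ τ_X ✗.
  U = {x26}: f^{-1}(U) = {K} ∉ τ_X ✗.
  U = {x24, x25}: f^{-1}(U) = {I, J} ∈ τ_X ✓.
  U = {x24, x26}: f^{-1}(U) = {J, K} ∉ τ_X ✗.
  U = {x24, x25, x26}: f^{-1}(U) = {I, J, K} ∈ τ_X ✓.
Found U = {x24} with f^{-1}(U) = {J} not in τ_X. Therefore f is NOT continuous.


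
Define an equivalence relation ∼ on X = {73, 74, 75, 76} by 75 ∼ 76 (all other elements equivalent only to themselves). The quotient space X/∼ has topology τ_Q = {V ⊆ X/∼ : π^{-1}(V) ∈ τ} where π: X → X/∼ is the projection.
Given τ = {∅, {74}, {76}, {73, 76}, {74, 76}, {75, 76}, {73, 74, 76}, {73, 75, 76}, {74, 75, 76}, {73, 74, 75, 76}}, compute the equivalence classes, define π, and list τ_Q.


X/∼ = {[73], [74], [75=76]}; |τ_Q| = 6.

Equivalence classes: [73], [74], [75=76].
Quotient map π: X → X/∼ sends 73 ↦ [73], 74 ↦ [74], 75 ↦ [75=76], 76 ↦ [75=76].
For each subset V ⊆ X/∼, compute π^{-1}(V) ⊆ X and check whether π^{-1}(V) ∈ τ. V is open in τ_Q iff π^{-1}(V) ∈ τ.
  V = {}: π^{-1}(V) = ∅ ∈ τ ✓.
  V = {[73]}: π^{-1}(V) = {73} ∉ τ ✗.
  V = {[74]}: π^{-1}(V) = {74} ∈ τ ✓.
  V = {[73], [74]}: π^{-1}(V) = {73, 74} ∉ τ ✗.
  V = {[75=76]}: π^{-1}(V) = {75, 76} ∈ τ ✓.
  V = {[73], [75=76]}: π^{-1}(V) = {73, 75, 76} ∈ τ ✓.
  V = {[74], [75=76]}: π^{-1}(V) = {74, 75, 76} ∈ τ ✓.
  V = {[73], [74], [75=76]}: π^{-1}(V) = {73, 74, 75, 76} ∈ τ ✓.
Open sets in the quotient: τ_Q = {{}, {[74]}, {[75=76]}, {[73], [75=76]}, {[74], [75=76]}, {[73], [74], [75=76]}} (6 elements).


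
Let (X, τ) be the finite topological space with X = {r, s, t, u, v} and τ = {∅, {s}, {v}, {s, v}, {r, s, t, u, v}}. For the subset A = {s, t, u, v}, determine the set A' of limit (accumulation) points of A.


A' = {r, t, u}

For each x ∈ X, list the open sets U ∈ τ with x ∈ U, then check whether U ∩ (A ∖ {x}) ≠ ∅ for every such U.
  x = r: opens ∋ x are {r, s, t, u, v}; each meets A ∖ {r}, so x IS a limit point.
  x = s: open {s} ∋ x has {s} ∩ (A ∖ {s}) = ∅, so x is NOT a limit point.
  x = t: opens ∋ x are {r, s, t, u, v}; each meets A ∖ {t}, so x IS a limit point.
  x = u: opens ∋ x are {r, s, t, u, v}; each meets A ∖ {u}, so x IS a limit point.
  x = v: open {v} ∋ x has {v} ∩ (A ∖ {v}) = ∅, so x is NOT a limit point.
Collecting: A' = {r, t, u}.


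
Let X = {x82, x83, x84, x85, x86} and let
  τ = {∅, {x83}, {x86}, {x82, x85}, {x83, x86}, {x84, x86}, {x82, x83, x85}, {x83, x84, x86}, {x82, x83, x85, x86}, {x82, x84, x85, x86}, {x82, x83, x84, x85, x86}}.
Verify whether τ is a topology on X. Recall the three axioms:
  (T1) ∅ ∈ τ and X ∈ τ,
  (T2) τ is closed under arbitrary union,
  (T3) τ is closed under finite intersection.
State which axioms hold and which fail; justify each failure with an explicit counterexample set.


τ is NOT a topology on X.

Axiom (T1): ∅ ∈ τ? Yes; X ∈ τ? Yes.
Axiom (T2/T3): check pairwise unions and intersections of members of τ.
Counterexample for (T2): {x86} ∪ {x82, x85} = {x82, x85, x86} ∉ τ. Therefore τ is NOT a topology.


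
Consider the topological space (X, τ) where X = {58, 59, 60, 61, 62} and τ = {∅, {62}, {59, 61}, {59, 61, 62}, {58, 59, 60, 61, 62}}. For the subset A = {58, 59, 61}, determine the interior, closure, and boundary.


int(A) = {59, 61}, cl(A) = {58, 59, 60, 61}, ∂A = {58, 60}.

Closed sets in (X, τ) are complements of opens:
  closed(X, τ) = {∅, {58, 60}, {58, 60, 62}, {58, 59, 60, 61}, {58, 59, 60, 61, 62}}.
int(A) = ⋃ {U ∈ τ : U ⊆ A}. Opens contained in A: ∅, {59, 61}.
Taking the union of these: int(A) = {59, 61}.
cl(A) = ⋂ {C closed : A ⊆ C}. Closed sets containing A: {58, 59, 60, 61}, {58, 59, 60, 61, 62}.
Intersecting these: cl(A) = {58, 59, 60, 61}.
∂A = cl(A) ∖ int(A) = {58, 59, 60, 61} ∖ {59, 61} = {58, 60}.


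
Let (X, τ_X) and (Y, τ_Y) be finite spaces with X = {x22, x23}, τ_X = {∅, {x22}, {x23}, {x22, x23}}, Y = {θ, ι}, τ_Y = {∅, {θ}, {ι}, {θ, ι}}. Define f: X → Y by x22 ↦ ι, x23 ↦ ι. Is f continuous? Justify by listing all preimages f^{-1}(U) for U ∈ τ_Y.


f IS continuous.

Compute f^{-1}(U) for each U ∈ τ_Y:
  U = ∅: f^{-1}(U) = ∅ ∈ τ_X ✓.
  U = {θ}: f^{-1}(U) = ∅ ∈ τ_X ✓.
  U = {ι}: f^{-1}(U) = {x22, x23} ∈ τ_X ✓.
  U = {θ, ι}: f^{-1}(U) = {x22, x23} ∈ τ_X ✓.
Every preimage lies in τ_X, so f IS continuous.


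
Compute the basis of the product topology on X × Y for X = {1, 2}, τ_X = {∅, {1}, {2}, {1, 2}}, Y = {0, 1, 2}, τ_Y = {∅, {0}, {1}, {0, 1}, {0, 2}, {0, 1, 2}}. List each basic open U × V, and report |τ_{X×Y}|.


Basis B = {∅ × ∅, {1} × {0}, {1} × {1}, {2} × {0}, {2} × {1}, {1} × {0, 1}, {1} × {0, 2}, {1, 2} × {0}, {1, 2} × {1}, {2} × {0, 1}, {2} × {0, 2}, {1} × {0, 1, 2}, {2} × {0, 1, 2}, {1, 2} × {0, 1}, {1, 2} × {0, 2}, {1, 2} × {0, 1, 2}}; |τ_{X×Y}| = 36.

Enumerate products U × V with U ∈ τ_X, V ∈ τ_Y (deduplicated):
  ∅ × ∅ = {} (∅)
  {1} × {0} = {(1,0)}
  {1} × {1} = {(1,1)}
  {2} × {0} = {(2,0)}
  {2} × {1} = {(2,1)}
  {1} × {0, 1} = {(1,0), (1,1)}
  {1} × {0, 2} = {(1,0), (1,2)}
  {1, 2} × {0} = {(1,0), (2,0)}
  {1, 2} × {1} = {(1,1), (2,1)}
  {2} × {0, 1} = {(2,0), (2,1)}
  {2} × {0, 2} = {(2,0), (2,2)}
  {1} × {0, 1, 2} = {(1,0), (1,1), (1,2)}
  {2} × {0, 1, 2} = {(2,0), (2,1), (2,2)}
  {1, 2} × {0, 1} = {(1,0), (1,1), (2,0), (2,1)}
  {1, 2} × {0, 2} = {(1,0), (1,2), (2,0), (2,2)}
  {1, 2} × {0, 1, 2} = {(1,0), (1,1), (1,2), (2,0), (2,1), (2,2)}
These 16 distinct sets form the basis B.
Close under arbitrary unions to get τ_{X×Y}; counting gives |τ_{X×Y}| = 36.
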